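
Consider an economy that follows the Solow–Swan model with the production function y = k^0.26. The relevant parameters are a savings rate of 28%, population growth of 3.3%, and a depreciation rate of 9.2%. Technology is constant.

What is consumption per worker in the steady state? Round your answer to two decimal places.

At the steady state, Δk = 0, so s·k^α = (n + δ)·k.
Rearranging, k^(1−α) = s / (n + δ).
k^0.74 = 0.28 / (0.033 + 0.092) = 0.28 / 0.125 = 2.2400
k* = 2.2400^(1/0.74) ≈ 2.9738
y* = (k*)^α = 2.9738^0.26 ≈ 1.3276
c* = (1 − s)·y* = (1 − 0.28) × 1.3276 ≈ 0.9559

c* = 0.96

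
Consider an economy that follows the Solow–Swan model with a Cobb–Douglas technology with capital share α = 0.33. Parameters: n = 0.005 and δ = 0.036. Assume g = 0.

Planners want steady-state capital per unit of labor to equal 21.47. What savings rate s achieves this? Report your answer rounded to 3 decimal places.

s ≈ 0.320

At the steady state, Δk = 0, so s·k^α = (n + δ)·k.
So s / (n + δ) = (k*)^(1−α) = 21.47^0.67 = 7.8042.
Therefore s = 7.8042 × (n + δ) = 7.8042 × 0.041 = 0.3200.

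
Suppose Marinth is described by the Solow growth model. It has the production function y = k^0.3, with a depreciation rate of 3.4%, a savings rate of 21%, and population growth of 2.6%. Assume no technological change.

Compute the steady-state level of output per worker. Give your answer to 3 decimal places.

At the steady state, Δk = 0, so s·k^α = (n + δ)·k.
Dividing both sides by k: k^(1−α) = s / (n + δ).
k^0.7 = 0.21 / (0.026 + 0.034) = 0.21 / 0.060 = 3.5000
k* = 3.5000^(1/0.7) ≈ 5.9874
y* = (k*)^α = 5.9874^0.3 ≈ 1.7107

y* = 1.711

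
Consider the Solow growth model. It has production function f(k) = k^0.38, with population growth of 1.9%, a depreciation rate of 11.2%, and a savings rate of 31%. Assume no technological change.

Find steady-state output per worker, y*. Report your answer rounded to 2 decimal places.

y* = 1.70

At the steady state, Δk = 0, so s·k^α = (n + δ)·k.
Rearranging, k^(1−α) = s / (n + δ).
k^0.62 = 0.31 / (0.019 + 0.112) = 0.31 / 0.131 = 2.3664
k* = 2.3664^(1/0.62) ≈ 4.0121
y* = (k*)^α = 4.0121^0.38 ≈ 1.6954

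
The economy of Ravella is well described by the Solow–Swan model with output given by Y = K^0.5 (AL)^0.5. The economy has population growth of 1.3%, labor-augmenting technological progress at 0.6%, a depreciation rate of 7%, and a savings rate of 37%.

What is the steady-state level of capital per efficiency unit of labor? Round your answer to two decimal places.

k* = 17.28

Steady state requires s·f(k) = (n + g + δ)·k, i.e. s·k^α = (n + g + δ)·k.
Dividing both sides by k: k^(1−α) = s / (n + g + δ).
k^0.5 = 0.37 / (0.013 + 0.006 + 0.070) = 0.37 / 0.089 = 4.1573
k* = 4.1573^(1/0.5) ≈ 17.2831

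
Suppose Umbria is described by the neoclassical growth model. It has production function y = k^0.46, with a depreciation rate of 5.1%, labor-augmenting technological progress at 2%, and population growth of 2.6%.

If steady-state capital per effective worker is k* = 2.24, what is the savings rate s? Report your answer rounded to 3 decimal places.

At the steady state, Δk = 0, so s·k^α = (n + g + δ)·k.
So s / (n + g + δ) = (k*)^(1−α) = 2.24^0.54 = 1.5457.
Therefore s = 1.5457 × (n + g + δ) = 1.5457 × 0.097 = 0.1499.

s ≈ 0.150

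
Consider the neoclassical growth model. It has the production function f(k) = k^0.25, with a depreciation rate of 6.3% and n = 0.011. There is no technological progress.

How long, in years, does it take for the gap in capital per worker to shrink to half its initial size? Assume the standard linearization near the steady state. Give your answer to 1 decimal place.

Near the steady state the convergence rate is λ = (1 − α)(n + δ).
λ = (1 − 0.25) × 0.074 = 0.75 × 0.074 = 0.0555
Half-life = ln 2 / λ = 0.6931 / 0.0555 ≈ 12.49 years

half-life ≈ 12.5 years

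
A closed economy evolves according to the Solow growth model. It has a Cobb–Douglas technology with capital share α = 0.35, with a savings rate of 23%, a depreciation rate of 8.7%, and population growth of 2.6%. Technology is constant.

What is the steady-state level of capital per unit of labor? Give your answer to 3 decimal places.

k* = 2.984

Steady state requires s·f(k) = (n + δ)·k, i.e. s·k^α = (n + δ)·k.
Rearranging, k^(1−α) = s / (n + δ).
k^0.65 = 0.23 / (0.026 + 0.087) = 0.23 / 0.113 = 2.0354
k* = 2.0354^(1/0.65) ≈ 2.9843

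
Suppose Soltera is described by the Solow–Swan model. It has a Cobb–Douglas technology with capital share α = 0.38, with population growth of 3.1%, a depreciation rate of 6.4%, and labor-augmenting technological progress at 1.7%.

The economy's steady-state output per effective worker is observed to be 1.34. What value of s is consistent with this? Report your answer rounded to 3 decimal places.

At the steady state, Δk = 0, so s·k^α = (n + g + δ)·k.
Since y* = [s/(n + g + δ)]^(α/(1−α)), we have s/(n + g + δ) = (y*)^((1−α)/α) = 1.34^1.6316 = 1.6121.
Therefore s = 1.6121 × (n + g + δ) = 1.6121 × 0.112 = 0.1806.

s ≈ 0.181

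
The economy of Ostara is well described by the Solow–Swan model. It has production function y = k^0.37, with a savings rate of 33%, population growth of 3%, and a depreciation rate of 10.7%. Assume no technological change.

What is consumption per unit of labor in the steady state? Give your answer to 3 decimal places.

c* ≈ 1.123

At the steady state, Δk = 0, so s·k^α = (n + δ)·k.
Dividing both sides by k: k^(1−α) = s / (n + δ).
k^0.63 = 0.33 / (0.030 + 0.107) = 0.33 / 0.137 = 2.4088
k* = 2.4088^(1/0.63) ≈ 4.0368
y* = (k*)^α = 4.0368^0.37 ≈ 1.6758
c* = (1 − s)·y* = (1 − 0.33) × 1.6758 ≈ 1.1228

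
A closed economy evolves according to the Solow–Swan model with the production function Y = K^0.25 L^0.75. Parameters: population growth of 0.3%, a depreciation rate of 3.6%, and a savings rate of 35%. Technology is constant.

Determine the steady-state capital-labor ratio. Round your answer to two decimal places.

k* = 18.65

Steady state requires s·f(k) = (n + δ)·k, i.e. s·k^α = (n + δ)·k.
Dividing both sides by k: k^(1−α) = s / (n + δ).
k^0.75 = 0.35 / (0.003 + 0.036) = 0.35 / 0.039 = 8.9744
k* = 8.9744^(1/0.75) ≈ 18.6498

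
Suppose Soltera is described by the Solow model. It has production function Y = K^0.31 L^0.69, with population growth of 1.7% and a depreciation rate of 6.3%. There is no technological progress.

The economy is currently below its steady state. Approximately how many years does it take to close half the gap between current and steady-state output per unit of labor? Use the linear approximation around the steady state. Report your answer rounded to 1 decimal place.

about 12.6 years

Near the steady state the convergence rate is λ = (1 − α)(n + δ).
λ = (1 − 0.31) × 0.080 = 0.69 × 0.080 = 0.0552
Half-life = ln 2 / λ = 0.6931 / 0.0552 ≈ 12.56 years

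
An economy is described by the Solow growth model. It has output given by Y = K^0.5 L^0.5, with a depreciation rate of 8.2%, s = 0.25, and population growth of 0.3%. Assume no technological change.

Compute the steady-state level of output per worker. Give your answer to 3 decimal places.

Steady state requires s·f(k) = (n + δ)·k, i.e. s·k^α = (n + δ)·k.
Dividing both sides by k: k^(1−α) = s / (n + δ).
k^0.5 = 0.25 / (0.003 + 0.082) = 0.25 / 0.085 = 2.9412
k* = 2.9412^(1/0.5) ≈ 8.6507
y* = (k*)^α = 8.6507^0.5 ≈ 2.9412

y* = 2.941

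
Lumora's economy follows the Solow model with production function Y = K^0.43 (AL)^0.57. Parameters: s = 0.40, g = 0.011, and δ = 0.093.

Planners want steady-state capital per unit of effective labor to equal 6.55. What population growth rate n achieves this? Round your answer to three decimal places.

At the steady state, Δk = 0, so s·k^α = (n + g + δ)·k.
So s / (n + g + δ) = (k*)^(1−α) = 6.55^0.57 = 2.9192.
Therefore n + g + δ = s / 2.9192 = 0.40 / 2.9192 = 0.1370, so n = 0.1370 − 0.104 = 0.0330.

n ≈ 0.033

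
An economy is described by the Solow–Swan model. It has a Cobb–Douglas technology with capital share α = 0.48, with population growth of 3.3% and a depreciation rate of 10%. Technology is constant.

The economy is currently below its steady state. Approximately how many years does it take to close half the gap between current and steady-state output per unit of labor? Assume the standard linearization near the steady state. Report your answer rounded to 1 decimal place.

Near the steady state the convergence rate is λ = (1 − α)(n + δ).
λ = (1 − 0.48) × 0.133 = 0.52 × 0.133 = 0.06916
Half-life = ln 2 / λ = 0.6931 / 0.06916 ≈ 10.02 years

t_½ ≈ 10.0 years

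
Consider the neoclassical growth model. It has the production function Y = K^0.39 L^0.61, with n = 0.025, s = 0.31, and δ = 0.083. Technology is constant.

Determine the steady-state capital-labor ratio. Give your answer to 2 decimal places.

k* ≈ 5.63

At the steady state, Δk = 0, so s·k^α = (n + δ)·k.
Rearranging, k^(1−α) = s / (n + δ).
k^0.61 = 0.31 / (0.025 + 0.083) = 0.31 / 0.108 = 2.8704
k* = 2.8704^(1/0.61) ≈ 5.6328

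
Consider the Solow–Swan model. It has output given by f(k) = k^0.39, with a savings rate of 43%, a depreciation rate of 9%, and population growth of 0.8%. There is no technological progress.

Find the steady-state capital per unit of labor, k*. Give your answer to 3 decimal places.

Steady state requires s·f(k) = (n + δ)·k, i.e. s·k^α = (n + δ)·k.
Dividing both sides by k: k^(1−α) = s / (n + δ).
k^0.61 = 0.43 / (0.008 + 0.090) = 0.43 / 0.098 = 4.3878
k* = 4.3878^(1/0.61) ≈ 11.2944

k* ≈ 11.294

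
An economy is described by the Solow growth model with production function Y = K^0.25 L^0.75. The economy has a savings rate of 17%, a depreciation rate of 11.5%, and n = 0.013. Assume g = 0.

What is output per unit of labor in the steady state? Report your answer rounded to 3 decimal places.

y* = 1.099

In steady state, investment equals break-even investment: s·k^α = (n + δ)·k.
Dividing both sides by k: k^(1−α) = s / (n + δ).
k^0.75 = 0.17 / (0.013 + 0.115) = 0.17 / 0.128 = 1.3281
k* = 1.3281^(1/0.75) ≈ 1.4598
y* = (k*)^α = 1.4598^0.25 ≈ 1.0992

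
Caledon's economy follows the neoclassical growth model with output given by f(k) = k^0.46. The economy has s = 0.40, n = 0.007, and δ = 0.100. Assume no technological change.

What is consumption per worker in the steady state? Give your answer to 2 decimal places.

c* ≈ 1.84

Steady state requires s·f(k) = (n + δ)·k, i.e. s·k^α = (n + δ)·k.
Dividing both sides by k: k^(1−α) = s / (n + δ).
k^0.54 = 0.40 / (0.007 + 0.100) = 0.40 / 0.107 = 3.7383
k* = 3.7383^(1/0.54) ≈ 11.4950
y* = (k*)^α = 11.4950^0.46 ≈ 3.0749
c* = (1 − s)·y* = (1 − 0.40) × 3.0749 ≈ 1.8449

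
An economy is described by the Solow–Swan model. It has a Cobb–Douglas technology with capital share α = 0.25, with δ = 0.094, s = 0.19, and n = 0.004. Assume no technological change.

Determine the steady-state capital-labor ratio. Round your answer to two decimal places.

Steady state requires s·f(k) = (n + δ)·k, i.e. s·k^α = (n + δ)·k.
Rearranging, k^(1−α) = s / (n + δ).
k^0.75 = 0.19 / (0.004 + 0.094) = 0.19 / 0.098 = 1.9388
k* = 1.9388^(1/0.75) ≈ 2.4176

k* ≈ 2.42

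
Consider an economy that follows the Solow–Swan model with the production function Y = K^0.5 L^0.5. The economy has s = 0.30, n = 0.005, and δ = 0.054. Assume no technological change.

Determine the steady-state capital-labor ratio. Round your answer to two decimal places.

k* = 25.85

At the steady state, Δk = 0, so s·k^α = (n + δ)·k.
Dividing both sides by k: k^(1−α) = s / (n + δ).
k^0.5 = 0.30 / (0.005 + 0.054) = 0.30 / 0.059 = 5.0847
k* = 5.0847^(1/0.5) ≈ 25.8542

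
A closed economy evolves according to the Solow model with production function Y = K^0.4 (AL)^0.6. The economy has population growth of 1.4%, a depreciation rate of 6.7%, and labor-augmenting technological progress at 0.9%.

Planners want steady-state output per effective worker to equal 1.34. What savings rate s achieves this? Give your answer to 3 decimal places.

s ≈ 0.140

At the steady state, Δk = 0, so s·k^α = (n + g + δ)·k.
Since y* = [s/(n + g + δ)]^(α/(1−α)), we have s/(n + g + δ) = (y*)^((1−α)/α) = 1.34^1.5 = 1.5512.
Therefore s = 1.5512 × (n + g + δ) = 1.5512 × 0.090 = 0.1396.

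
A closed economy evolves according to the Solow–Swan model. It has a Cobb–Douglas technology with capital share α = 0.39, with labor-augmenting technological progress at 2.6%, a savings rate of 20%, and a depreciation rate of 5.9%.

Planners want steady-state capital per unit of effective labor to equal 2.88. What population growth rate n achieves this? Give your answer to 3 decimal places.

At the steady state, Δk = 0, so s·k^α = (n + g + δ)·k.
So s / (n + g + δ) = (k*)^(1−α) = 2.88^0.61 = 1.9065.
Therefore n + g + δ = s / 1.9065 = 0.20 / 1.9065 = 0.1049, so n = 0.1049 − 0.085 = 0.0199.

n ≈ 0.020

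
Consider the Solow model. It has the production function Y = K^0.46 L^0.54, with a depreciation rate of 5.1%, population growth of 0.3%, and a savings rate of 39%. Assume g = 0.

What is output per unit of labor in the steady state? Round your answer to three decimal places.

y* ≈ 5.388

Steady state requires s·f(k) = (n + δ)·k, i.e. s·k^α = (n + δ)·k.
Rearranging, k^(1−α) = s / (n + δ).
k^0.54 = 0.39 / (0.003 + 0.051) = 0.39 / 0.054 = 7.2222
k* = 7.2222^(1/0.54) ≈ 38.9160
y* = (k*)^α = 38.9160^0.46 ≈ 5.3884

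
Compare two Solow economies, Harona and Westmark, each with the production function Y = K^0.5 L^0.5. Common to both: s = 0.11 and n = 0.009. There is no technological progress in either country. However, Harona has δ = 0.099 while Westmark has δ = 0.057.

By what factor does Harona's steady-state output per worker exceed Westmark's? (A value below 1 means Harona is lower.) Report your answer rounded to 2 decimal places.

Steady-state y* = [s/(n + δ)]^(α/(1−α)), so the ratio is [ (s_H/(n + δ)_H) / (s_W/(n + δ)_W) ]^1.
s_H/(n + δ)_H = 0.11/0.108 = 1.0185; s_W/(n + δ)_W = 0.11/0.066 = 1.6667.
Ratio = (1.0185/1.6667)^1 = 0.6111^1 ≈ 0.6111

ratio ≈ 0.61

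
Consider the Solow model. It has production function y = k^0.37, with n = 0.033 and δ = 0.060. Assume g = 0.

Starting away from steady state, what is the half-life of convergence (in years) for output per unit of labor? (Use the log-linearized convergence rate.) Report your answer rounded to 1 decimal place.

Near the steady state the convergence rate is λ = (1 − α)(n + δ).
λ = (1 − 0.37) × 0.093 = 0.63 × 0.093 = 0.05859
Half-life = ln 2 / λ = 0.6931 / 0.05859 ≈ 11.83 years

t_½ ≈ 11.8 years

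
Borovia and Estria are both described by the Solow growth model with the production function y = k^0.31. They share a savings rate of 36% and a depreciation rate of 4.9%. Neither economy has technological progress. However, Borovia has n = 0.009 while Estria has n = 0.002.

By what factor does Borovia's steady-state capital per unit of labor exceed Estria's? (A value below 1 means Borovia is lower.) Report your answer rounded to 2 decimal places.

Steady-state k* = [s/(n + δ)]^(1/(1−α)), so the ratio is [ (s_B/(n + δ)_B) / (s_E/(n + δ)_E) ]^1.4493.
s_B/(n + δ)_B = 0.36/0.058 = 6.2069; s_E/(n + δ)_E = 0.36/0.051 = 7.0588.
Ratio = (6.2069/7.0588)^1.4493 = 0.8793^1.4493 ≈ 0.8299

ratio ≈ 0.83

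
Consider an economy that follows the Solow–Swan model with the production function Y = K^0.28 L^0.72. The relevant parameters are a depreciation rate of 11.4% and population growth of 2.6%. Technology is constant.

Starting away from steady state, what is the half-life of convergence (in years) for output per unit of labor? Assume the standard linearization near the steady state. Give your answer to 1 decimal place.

half-life ≈ 6.9 years

Near the steady state the convergence rate is λ = (1 − α)(n + δ).
λ = (1 − 0.28) × 0.140 = 0.72 × 0.140 = 0.1008
Half-life = ln 2 / λ = 0.6931 / 0.1008 ≈ 6.88 years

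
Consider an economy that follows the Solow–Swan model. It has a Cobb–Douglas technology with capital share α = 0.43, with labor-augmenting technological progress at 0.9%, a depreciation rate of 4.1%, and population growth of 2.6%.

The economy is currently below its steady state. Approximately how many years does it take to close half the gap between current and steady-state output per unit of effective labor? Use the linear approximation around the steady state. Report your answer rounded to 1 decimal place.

half-life ≈ 16.0 years

Near the steady state the convergence rate is λ = (1 − α)(n + g + δ).
λ = (1 − 0.43) × 0.076 = 0.57 × 0.076 = 0.04332
Half-life = ln 2 / λ = 0.6931 / 0.04332 ≈ 16.00 years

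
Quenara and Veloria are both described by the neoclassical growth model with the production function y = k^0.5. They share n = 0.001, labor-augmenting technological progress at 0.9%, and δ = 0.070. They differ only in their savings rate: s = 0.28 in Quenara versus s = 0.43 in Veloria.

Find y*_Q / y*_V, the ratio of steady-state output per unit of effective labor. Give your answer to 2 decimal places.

Steady-state y* = [s/(n + g + δ)]^(α/(1−α)), so the ratio is [ (s_Q/(n + g + δ)_Q) / (s_V/(n + g + δ)_V) ]^1.
s_Q/(n + g + δ)_Q = 0.28/0.080 = 3.5000; s_V/(n + g + δ)_V = 0.43/0.080 = 5.3750.
Ratio = (3.5000/5.3750)^1 = 0.6512^1 ≈ 0.6512

y*_Q / y*_V ≈ 0.65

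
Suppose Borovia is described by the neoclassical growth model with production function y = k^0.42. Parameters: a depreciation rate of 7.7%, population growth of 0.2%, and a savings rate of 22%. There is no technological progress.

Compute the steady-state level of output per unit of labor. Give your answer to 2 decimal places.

Steady state requires s·f(k) = (n + δ)·k, i.e. s·k^α = (n + δ)·k.
Dividing both sides by k: k^(1−α) = s / (n + δ).
k^0.58 = 0.22 / (0.002 + 0.077) = 0.22 / 0.079 = 2.7848
k* = 2.7848^(1/0.58) ≈ 5.8464
y* = (k*)^α = 5.8464^0.42 ≈ 2.0994

y* ≈ 2.10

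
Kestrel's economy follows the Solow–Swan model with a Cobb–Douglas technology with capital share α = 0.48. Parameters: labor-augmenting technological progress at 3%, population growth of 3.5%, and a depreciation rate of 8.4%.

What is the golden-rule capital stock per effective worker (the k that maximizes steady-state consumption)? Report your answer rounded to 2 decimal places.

k_gold ≈ 9.48

The golden rule sets f'(k) = n + g + δ, i.e. α·k^(α−1) = n + g + δ.
So k^(1−α) = α / (n + g + δ) = 0.48 / 0.149 = 3.2215.
k_gold = 3.2215^(1/0.52) ≈ 9.4849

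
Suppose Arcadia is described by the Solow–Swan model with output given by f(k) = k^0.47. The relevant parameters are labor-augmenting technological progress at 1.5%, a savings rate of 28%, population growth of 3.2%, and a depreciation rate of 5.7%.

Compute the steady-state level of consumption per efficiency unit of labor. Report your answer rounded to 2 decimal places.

At the steady state, Δk = 0, so s·k^α = (n + g + δ)·k.
Dividing both sides by k: k^(1−α) = s / (n + g + δ).
k^0.53 = 0.28 / (0.032 + 0.015 + 0.057) = 0.28 / 0.104 = 2.6923
k* = 2.6923^(1/0.53) ≈ 6.4797
y* = (k*)^α = 6.4797^0.47 ≈ 2.4067
c* = (1 − s)·y* = (1 − 0.28) × 2.4067 ≈ 1.7328

c* = 1.73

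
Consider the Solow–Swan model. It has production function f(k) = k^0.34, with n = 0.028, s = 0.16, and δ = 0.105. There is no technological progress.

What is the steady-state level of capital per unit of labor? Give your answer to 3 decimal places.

k* ≈ 1.323

At the steady state, Δk = 0, so s·k^α = (n + δ)·k.
Dividing both sides by k: k^(1−α) = s / (n + δ).
k^0.66 = 0.16 / (0.028 + 0.105) = 0.16 / 0.133 = 1.2030
k* = 1.2030^(1/0.66) ≈ 1.3232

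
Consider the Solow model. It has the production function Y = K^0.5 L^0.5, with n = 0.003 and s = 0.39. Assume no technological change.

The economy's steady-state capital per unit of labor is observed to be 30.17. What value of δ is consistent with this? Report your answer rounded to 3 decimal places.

At the steady state, Δk = 0, so s·k^α = (n + δ)·k.
So s / (n + δ) = (k*)^(1−α) = 30.17^0.5 = 5.4927.
Therefore n + δ = s / 5.4927 = 0.39 / 5.4927 = 0.0710, so δ = 0.0710 − 0.003 = 0.0680.

δ ≈ 0.068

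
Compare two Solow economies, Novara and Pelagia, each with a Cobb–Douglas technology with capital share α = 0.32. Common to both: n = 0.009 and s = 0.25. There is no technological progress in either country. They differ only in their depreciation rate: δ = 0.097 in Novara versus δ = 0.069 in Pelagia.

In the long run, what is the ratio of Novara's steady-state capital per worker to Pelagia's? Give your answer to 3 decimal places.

ratio ≈ 0.637

Steady-state k* = [s/(n + δ)]^(1/(1−α)), so the ratio is [ (s_N/(n + δ)_N) / (s_P/(n + δ)_P) ]^1.4706.
s_N/(n + δ)_N = 0.25/0.106 = 2.3585; s_P/(n + δ)_P = 0.25/0.078 = 3.2051.
Ratio = (2.3585/3.2051)^1.4706 = 0.7359^1.4706 ≈ 0.6370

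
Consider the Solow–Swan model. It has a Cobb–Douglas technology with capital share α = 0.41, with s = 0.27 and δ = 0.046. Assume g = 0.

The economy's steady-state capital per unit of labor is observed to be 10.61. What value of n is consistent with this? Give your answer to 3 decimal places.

n ≈ 0.021

At the steady state, Δk = 0, so s·k^α = (n + δ)·k.
So s / (n + δ) = (k*)^(1−α) = 10.61^0.59 = 4.0288.
Therefore n + δ = s / 4.0288 = 0.27 / 4.0288 = 0.0670, so n = 0.0670 − 0.046 = 0.0210.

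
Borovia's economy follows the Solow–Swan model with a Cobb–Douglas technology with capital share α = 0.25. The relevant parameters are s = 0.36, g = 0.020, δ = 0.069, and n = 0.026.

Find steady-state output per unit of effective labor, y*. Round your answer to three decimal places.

y* ≈ 1.463

Steady state requires s·f(k) = (n + g + δ)·k, i.e. s·k^α = (n + g + δ)·k.
Dividing both sides by k: k^(1−α) = s / (n + g + δ).
k^0.75 = 0.36 / (0.026 + 0.020 + 0.069) = 0.36 / 0.115 = 3.1304
k* = 3.1304^(1/0.75) ≈ 4.5793
y* = (k*)^α = 4.5793^0.25 ≈ 1.4628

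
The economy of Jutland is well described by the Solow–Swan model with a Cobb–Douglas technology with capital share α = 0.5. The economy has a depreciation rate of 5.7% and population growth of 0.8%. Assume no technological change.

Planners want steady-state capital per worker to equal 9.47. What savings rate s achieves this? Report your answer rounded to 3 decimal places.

Steady state requires s·f(k) = (n + δ)·k, i.e. s·k^α = (n + δ)·k.
So s / (n + δ) = (k*)^(1−α) = 9.47^0.5 = 3.0773.
Therefore s = 3.0773 × (n + δ) = 3.0773 × 0.065 = 0.2000.

s ≈ 0.200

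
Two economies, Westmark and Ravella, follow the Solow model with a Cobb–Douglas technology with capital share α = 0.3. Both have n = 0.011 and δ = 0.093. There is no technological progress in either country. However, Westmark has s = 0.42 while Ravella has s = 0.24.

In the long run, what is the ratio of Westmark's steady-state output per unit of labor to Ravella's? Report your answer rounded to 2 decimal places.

Steady-state y* = [s/(n + δ)]^(α/(1−α)), so the ratio is [ (s_W/(n + δ)_W) / (s_R/(n + δ)_R) ]^0.4286.
s_W/(n + δ)_W = 0.42/0.104 = 4.0385; s_R/(n + δ)_R = 0.24/0.104 = 2.3077.
Ratio = (4.0385/2.3077)^0.4286 = 1.7500^0.4286 ≈ 1.2711

ratio ≈ 1.27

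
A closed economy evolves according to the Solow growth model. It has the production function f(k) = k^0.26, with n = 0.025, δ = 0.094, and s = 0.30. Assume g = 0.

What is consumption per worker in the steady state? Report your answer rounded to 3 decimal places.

Steady state requires s·f(k) = (n + δ)·k, i.e. s·k^α = (n + δ)·k.
Rearranging, k^(1−α) = s / (n + δ).
k^0.74 = 0.30 / (0.025 + 0.094) = 0.30 / 0.119 = 2.5210
k* = 2.5210^(1/0.74) ≈ 3.4887
y* = (k*)^α = 3.4887^0.26 ≈ 1.3839
c* = (1 − s)·y* = (1 − 0.30) × 1.3839 ≈ 0.9687

c* = 0.969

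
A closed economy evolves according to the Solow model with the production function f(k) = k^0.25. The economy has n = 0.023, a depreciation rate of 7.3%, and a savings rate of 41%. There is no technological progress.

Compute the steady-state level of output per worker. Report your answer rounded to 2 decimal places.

Steady state requires s·f(k) = (n + δ)·k, i.e. s·k^α = (n + δ)·k.
Dividing both sides by k: k^(1−α) = s / (n + δ).
k^0.75 = 0.41 / (0.023 + 0.073) = 0.41 / 0.096 = 4.2708
k* = 4.2708^(1/0.75) ≈ 6.9291
y* = (k*)^α = 6.9291^0.25 ≈ 1.6224

y* = 1.62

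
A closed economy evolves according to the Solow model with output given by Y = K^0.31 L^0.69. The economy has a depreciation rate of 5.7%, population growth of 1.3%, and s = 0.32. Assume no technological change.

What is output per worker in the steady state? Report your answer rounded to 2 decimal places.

y* ≈ 1.98

At the steady state, Δk = 0, so s·k^α = (n + δ)·k.
Dividing both sides by k: k^(1−α) = s / (n + δ).
k^0.69 = 0.32 / (0.013 + 0.057) = 0.32 / 0.070 = 4.5714
k* = 4.5714^(1/0.69) ≈ 9.0488
y* = (k*)^α = 9.0488^0.31 ≈ 1.9794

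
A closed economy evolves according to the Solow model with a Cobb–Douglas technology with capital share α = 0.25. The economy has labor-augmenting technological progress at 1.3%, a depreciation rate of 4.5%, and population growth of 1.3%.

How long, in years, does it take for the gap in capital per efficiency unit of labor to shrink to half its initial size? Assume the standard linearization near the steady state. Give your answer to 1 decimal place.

about 13.0 years

Near the steady state the convergence rate is λ = (1 − α)(n + g + δ).
λ = (1 − 0.25) × 0.071 = 0.75 × 0.071 = 0.05325
Half-life = ln 2 / λ = 0.6931 / 0.05325 ≈ 13.02 years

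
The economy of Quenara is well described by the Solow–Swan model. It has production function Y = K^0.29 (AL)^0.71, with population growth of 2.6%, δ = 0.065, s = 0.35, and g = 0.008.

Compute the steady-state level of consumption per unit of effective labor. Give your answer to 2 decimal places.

In steady state, investment equals break-even investment: s·k^α = (n + g + δ)·k.
Dividing both sides by k: k^(1−α) = s / (n + g + δ).
k^0.71 = 0.35 / (0.026 + 0.008 + 0.065) = 0.35 / 0.099 = 3.5354
k* = 3.5354^(1/0.71) ≈ 5.9217
y* = (k*)^α = 5.9217^0.29 ≈ 1.6750
c* = (1 − s)·y* = (1 − 0.35) × 1.6750 ≈ 1.0888

c* = 1.09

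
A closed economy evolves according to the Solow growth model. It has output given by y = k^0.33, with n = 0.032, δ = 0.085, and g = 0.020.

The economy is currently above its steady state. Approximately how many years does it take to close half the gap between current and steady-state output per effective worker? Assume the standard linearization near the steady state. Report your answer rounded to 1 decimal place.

Near the steady state the convergence rate is λ = (1 − α)(n + g + δ).
λ = (1 − 0.33) × 0.137 = 0.67 × 0.137 = 0.09179
Half-life = ln 2 / λ = 0.6931 / 0.09179 ≈ 7.55 years

about 7.6 years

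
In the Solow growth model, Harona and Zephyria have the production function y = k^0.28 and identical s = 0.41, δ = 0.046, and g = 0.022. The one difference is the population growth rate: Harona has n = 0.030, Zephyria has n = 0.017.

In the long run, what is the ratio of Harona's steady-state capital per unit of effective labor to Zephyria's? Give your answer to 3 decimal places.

ratio ≈ 0.821

Steady-state k* = [s/(n + g + δ)]^(1/(1−α)), so the ratio is [ (s_H/(n + g + δ)_H) / (s_Z/(n + g + δ)_Z) ]^1.3889.
s_H/(n + g + δ)_H = 0.41/0.098 = 4.1837; s_Z/(n + g + δ)_Z = 0.41/0.085 = 4.8235.
Ratio = (4.1837/4.8235)^1.3889 = 0.8674^1.3889 ≈ 0.8207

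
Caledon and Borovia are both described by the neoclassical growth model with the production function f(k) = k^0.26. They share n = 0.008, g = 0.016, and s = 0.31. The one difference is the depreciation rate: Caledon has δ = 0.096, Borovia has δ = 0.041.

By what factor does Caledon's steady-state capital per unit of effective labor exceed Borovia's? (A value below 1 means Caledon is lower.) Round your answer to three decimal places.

ratio ≈ 0.437

Steady-state k* = [s/(n + g + δ)]^(1/(1−α)), so the ratio is [ (s_C/(n + g + δ)_C) / (s_B/(n + g + δ)_B) ]^1.3514.
s_C/(n + g + δ)_C = 0.31/0.120 = 2.5833; s_B/(n + g + δ)_B = 0.31/0.065 = 4.7692.
Ratio = (2.5833/4.7692)^1.3514 = 0.5417^1.3514 ≈ 0.4367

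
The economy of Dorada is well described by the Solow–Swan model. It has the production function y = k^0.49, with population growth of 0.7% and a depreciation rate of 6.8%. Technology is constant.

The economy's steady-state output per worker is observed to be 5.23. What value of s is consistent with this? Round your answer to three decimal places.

Steady state requires s·f(k) = (n + δ)·k, i.e. s·k^α = (n + δ)·k.
Since y* = [s/(n + δ)]^(α/(1−α)), we have s/(n + δ) = (y*)^((1−α)/α) = 5.23^1.0408 = 5.5952.
Therefore s = 5.5952 × (n + δ) = 5.5952 × 0.075 = 0.4196.

s ≈ 0.420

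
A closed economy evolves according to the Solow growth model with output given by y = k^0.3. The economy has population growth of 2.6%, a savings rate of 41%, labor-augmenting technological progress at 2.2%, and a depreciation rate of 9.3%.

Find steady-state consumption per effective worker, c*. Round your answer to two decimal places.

c* ≈ 0.93

In steady state, investment equals break-even investment: s·k^α = (n + g + δ)·k.
Dividing both sides by k: k^(1−α) = s / (n + g + δ).
k^0.7 = 0.41 / (0.026 + 0.022 + 0.093) = 0.41 / 0.141 = 2.9078
k* = 2.9078^(1/0.7) ≈ 4.5945
y* = (k*)^α = 4.5945^0.3 ≈ 1.5801
c* = (1 − s)·y* = (1 − 0.41) × 1.5801 ≈ 0.9323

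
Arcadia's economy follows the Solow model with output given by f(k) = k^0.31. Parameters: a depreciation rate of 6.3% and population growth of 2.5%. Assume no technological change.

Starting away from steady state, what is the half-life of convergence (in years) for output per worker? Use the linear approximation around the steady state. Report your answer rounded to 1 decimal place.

about 11.4 years

Near the steady state the convergence rate is λ = (1 − α)(n + δ).
λ = (1 − 0.31) × 0.088 = 0.69 × 0.088 = 0.06072
Half-life = ln 2 / λ = 0.6931 / 0.06072 ≈ 11.41 years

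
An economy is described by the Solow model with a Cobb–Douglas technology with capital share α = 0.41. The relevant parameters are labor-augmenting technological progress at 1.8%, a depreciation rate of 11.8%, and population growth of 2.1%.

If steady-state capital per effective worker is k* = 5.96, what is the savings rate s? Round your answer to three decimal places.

s ≈ 0.450

In steady state, investment equals break-even investment: s·k^α = (n + g + δ)·k.
So s / (n + g + δ) = (k*)^(1−α) = 5.96^0.59 = 2.8668.
Therefore s = 2.8668 × (n + g + δ) = 2.8668 × 0.157 = 0.4501.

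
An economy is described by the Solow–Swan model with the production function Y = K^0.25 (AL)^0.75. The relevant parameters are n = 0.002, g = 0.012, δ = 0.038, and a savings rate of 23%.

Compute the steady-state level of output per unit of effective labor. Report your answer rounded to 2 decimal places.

y* = 1.64

Steady state requires s·f(k) = (n + g + δ)·k, i.e. s·k^α = (n + g + δ)·k.
Rearranging, k^(1−α) = s / (n + g + δ).
k^0.75 = 0.23 / (0.002 + 0.012 + 0.038) = 0.23 / 0.052 = 4.4231
k* = 4.4231^(1/0.75) ≈ 7.2605
y* = (k*)^α = 7.2605^0.25 ≈ 1.6415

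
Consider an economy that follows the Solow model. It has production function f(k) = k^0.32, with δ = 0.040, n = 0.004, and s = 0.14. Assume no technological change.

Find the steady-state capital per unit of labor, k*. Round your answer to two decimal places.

k* ≈ 5.49

In steady state, investment equals break-even investment: s·k^α = (n + δ)·k.
Dividing both sides by k: k^(1−α) = s / (n + δ).
k^0.68 = 0.14 / (0.004 + 0.040) = 0.14 / 0.044 = 3.1818
k* = 3.1818^(1/0.68) ≈ 5.4856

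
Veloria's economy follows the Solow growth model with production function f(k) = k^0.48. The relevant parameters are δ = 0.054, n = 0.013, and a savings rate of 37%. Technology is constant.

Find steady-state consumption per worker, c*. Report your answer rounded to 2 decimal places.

c* = 3.05

Steady state requires s·f(k) = (n + δ)·k, i.e. s·k^α = (n + δ)·k.
Rearranging, k^(1−α) = s / (n + δ).
k^0.52 = 0.37 / (0.013 + 0.054) = 0.37 / 0.067 = 5.5224
k* = 5.5224^(1/0.52) ≈ 26.7405
y* = (k*)^α = 26.7405^0.48 ≈ 4.8422
c* = (1 − s)·y* = (1 − 0.37) × 4.8422 ≈ 3.0506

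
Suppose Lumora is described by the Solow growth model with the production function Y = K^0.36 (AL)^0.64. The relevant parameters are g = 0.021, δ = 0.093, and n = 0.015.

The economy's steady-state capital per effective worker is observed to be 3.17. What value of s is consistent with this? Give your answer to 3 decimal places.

s ≈ 0.270

Steady state requires s·f(k) = (n + g + δ)·k, i.e. s·k^α = (n + g + δ)·k.
So s / (n + g + δ) = (k*)^(1−α) = 3.17^0.64 = 2.0926.
Therefore s = 2.0926 × (n + g + δ) = 2.0926 × 0.129 = 0.2699.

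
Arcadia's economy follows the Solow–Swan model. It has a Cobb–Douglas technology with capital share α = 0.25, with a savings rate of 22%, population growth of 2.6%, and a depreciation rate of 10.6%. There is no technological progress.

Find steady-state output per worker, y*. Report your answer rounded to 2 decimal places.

y* ≈ 1.19

At the steady state, Δk = 0, so s·k^α = (n + δ)·k.
Rearranging, k^(1−α) = s / (n + δ).
k^0.75 = 0.22 / (0.026 + 0.106) = 0.22 / 0.132 = 1.6667
k* = 1.6667^(1/0.75) ≈ 1.9761
y* = (k*)^α = 1.9761^0.25 ≈ 1.1856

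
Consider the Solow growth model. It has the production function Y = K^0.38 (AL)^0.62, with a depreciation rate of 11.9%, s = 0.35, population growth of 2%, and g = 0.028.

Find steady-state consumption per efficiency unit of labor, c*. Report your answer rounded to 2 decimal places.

At the steady state, Δk = 0, so s·k^α = (n + g + δ)·k.
Dividing both sides by k: k^(1−α) = s / (n + g + δ).
k^0.62 = 0.35 / (0.020 + 0.028 + 0.119) = 0.35 / 0.167 = 2.0958
k* = 2.0958^(1/0.62) ≈ 3.2984
y* = (k*)^α = 3.2984^0.38 ≈ 1.5738
c* = (1 − s)·y* = (1 − 0.35) × 1.5738 ≈ 1.0230

c* ≈ 1.02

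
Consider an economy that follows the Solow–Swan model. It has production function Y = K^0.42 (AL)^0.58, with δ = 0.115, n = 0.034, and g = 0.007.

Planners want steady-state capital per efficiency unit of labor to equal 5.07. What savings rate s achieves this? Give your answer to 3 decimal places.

s ≈ 0.400

At the steady state, Δk = 0, so s·k^α = (n + g + δ)·k.
So s / (n + g + δ) = (k*)^(1−α) = 5.07^0.58 = 2.5639.
Therefore s = 2.5639 × (n + g + δ) = 2.5639 × 0.156 = 0.4000.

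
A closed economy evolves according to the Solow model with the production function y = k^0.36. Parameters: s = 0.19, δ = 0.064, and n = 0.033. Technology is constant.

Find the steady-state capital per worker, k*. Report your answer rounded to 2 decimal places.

k* = 2.86

In steady state, investment equals break-even investment: s·k^α = (n + δ)·k.
Rearranging, k^(1−α) = s / (n + δ).
k^0.64 = 0.19 / (0.033 + 0.064) = 0.19 / 0.097 = 1.9588
k* = 1.9588^(1/0.64) ≈ 2.8591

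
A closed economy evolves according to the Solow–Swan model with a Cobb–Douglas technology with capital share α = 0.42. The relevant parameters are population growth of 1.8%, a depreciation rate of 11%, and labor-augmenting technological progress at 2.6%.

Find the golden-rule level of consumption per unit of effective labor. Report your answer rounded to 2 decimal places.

At the golden rule, f'(k) = n + g + δ, so α·k^(α−1) = n + g + δ and k_gold = (α/(n + g + δ))^(1/(1−α)).
k_gold = (0.42/0.154)^(1/0.58) = 2.7273^1.7241 ≈ 5.6396
c_gold = f(k_gold) − (n + g + δ)·k_gold = 2.0679 − 0.154×5.6396 ≈ 1.1994

c_gold ≈ 1.20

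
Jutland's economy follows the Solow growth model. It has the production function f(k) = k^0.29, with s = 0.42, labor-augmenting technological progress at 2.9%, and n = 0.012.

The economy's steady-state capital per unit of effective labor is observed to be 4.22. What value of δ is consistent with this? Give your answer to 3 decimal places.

δ ≈ 0.110

Steady state requires s·f(k) = (n + g + δ)·k, i.e. s·k^α = (n + g + δ)·k.
So s / (n + g + δ) = (k*)^(1−α) = 4.22^0.71 = 2.7795.
Therefore n + g + δ = s / 2.7795 = 0.42 / 2.7795 = 0.1511, so δ = 0.1511 − 0.041 = 0.1101.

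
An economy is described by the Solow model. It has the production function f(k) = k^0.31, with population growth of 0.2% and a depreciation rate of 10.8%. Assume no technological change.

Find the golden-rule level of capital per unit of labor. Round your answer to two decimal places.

k_gold ≈ 4.49

The golden rule sets f'(k) = n + δ, i.e. α·k^(α−1) = n + δ.
So k^(1−α) = α / (n + δ) = 0.31 / 0.110 = 2.8182.
k_gold = 2.8182^(1/0.69) ≈ 4.4888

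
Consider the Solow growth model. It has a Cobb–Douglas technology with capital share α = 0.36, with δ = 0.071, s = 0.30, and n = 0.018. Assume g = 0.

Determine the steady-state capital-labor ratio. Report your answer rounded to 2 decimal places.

k* ≈ 6.68

Steady state requires s·f(k) = (n + δ)·k, i.e. s·k^α = (n + δ)·k.
Dividing both sides by k: k^(1−α) = s / (n + δ).
k^0.64 = 0.30 / (0.018 + 0.071) = 0.30 / 0.089 = 3.3708
k* = 3.3708^(1/0.64) ≈ 6.6770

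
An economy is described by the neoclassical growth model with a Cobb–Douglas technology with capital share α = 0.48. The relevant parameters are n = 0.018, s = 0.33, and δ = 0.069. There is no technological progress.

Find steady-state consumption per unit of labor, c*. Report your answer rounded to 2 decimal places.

c* ≈ 2.29

In steady state, investment equals break-even investment: s·k^α = (n + δ)·k.
Rearranging, k^(1−α) = s / (n + δ).
k^0.52 = 0.33 / (0.018 + 0.069) = 0.33 / 0.087 = 3.7931
k* = 3.7931^(1/0.52) ≈ 12.9853
y* = (k*)^α = 12.9853^0.48 ≈ 3.4234
c* = (1 − s)·y* = (1 − 0.33) × 3.4234 ≈ 2.2937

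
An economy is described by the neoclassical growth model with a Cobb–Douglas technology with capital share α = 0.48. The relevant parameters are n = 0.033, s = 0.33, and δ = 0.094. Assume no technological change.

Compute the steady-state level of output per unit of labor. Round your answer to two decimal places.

Steady state requires s·f(k) = (n + δ)·k, i.e. s·k^α = (n + δ)·k.
Rearranging, k^(1−α) = s / (n + δ).
k^0.52 = 0.33 / (0.033 + 0.094) = 0.33 / 0.127 = 2.5984
k* = 2.5984^(1/0.52) ≈ 6.2735
y* = (k*)^α = 6.2735^0.48 ≈ 2.4144

y* ≈ 2.41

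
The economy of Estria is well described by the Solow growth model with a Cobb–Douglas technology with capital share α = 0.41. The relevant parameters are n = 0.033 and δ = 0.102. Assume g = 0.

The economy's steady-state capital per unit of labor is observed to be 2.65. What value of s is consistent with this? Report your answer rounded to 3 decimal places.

Steady state requires s·f(k) = (n + δ)·k, i.e. s·k^α = (n + δ)·k.
So s / (n + δ) = (k*)^(1−α) = 2.65^0.59 = 1.7771.
Therefore s = 1.7771 × (n + δ) = 1.7771 × 0.135 = 0.2399.

s ≈ 0.240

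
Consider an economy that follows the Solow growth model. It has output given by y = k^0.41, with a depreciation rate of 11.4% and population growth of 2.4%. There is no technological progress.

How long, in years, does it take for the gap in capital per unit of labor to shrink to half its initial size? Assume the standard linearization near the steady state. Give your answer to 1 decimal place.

Near the steady state the convergence rate is λ = (1 − α)(n + δ).
λ = (1 − 0.41) × 0.138 = 0.59 × 0.138 = 0.08142
Half-life = ln 2 / λ = 0.6931 / 0.08142 ≈ 8.51 years

about 8.5 years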